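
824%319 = 186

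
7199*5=35995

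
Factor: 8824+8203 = 17027^1 = 17027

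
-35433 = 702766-738199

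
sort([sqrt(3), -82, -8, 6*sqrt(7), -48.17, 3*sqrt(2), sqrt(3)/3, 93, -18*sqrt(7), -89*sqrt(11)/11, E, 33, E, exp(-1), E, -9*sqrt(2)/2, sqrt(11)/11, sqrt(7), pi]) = [-82, -48.17, -18*sqrt(7), -89*sqrt(11)/11, -8, -9*sqrt(2)/2, sqrt(11)/11, exp(-1), sqrt(3)/3, sqrt(3), sqrt(7), E, E, E, pi, 3*sqrt(2), 6*sqrt(7), 33, 93]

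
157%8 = 5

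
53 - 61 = -8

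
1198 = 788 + 410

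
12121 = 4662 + 7459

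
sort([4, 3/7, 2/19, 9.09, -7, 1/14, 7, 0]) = [-7, 0, 1/14, 2/19, 3/7, 4, 7, 9.09]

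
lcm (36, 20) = 180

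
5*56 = 280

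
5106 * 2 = 10212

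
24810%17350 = 7460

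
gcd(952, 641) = 1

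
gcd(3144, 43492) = 524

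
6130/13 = 471 + 7/13 ≈ 471.54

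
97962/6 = 16327 = 16327.00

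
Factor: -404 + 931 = 17^1*31^1 = 527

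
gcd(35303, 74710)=1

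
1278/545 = 2+188/545 ≈ 2.34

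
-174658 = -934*187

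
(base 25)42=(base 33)33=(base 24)46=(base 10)102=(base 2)1100110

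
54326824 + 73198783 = 127525607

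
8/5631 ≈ 0.00142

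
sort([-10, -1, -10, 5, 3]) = [-10, -10, -1, 3, 5]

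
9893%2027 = 1785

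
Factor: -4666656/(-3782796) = 2^3*43^(-1)*7331^(-1)*48611^1 = 388888/315233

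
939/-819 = -313/273 ≈ -1.15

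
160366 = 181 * 886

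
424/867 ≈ 0.489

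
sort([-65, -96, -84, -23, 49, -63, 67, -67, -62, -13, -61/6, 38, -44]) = [-96, -84, -67, -65, -63, -62, -44, -23, -13, -61/6, 38, 49, 67]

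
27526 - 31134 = -3608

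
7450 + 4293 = 11743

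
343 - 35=308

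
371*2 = 742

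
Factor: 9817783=47^1*208889^1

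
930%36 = 30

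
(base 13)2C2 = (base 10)496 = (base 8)760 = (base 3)200101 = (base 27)IA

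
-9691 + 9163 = -528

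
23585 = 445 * 53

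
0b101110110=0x176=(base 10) 374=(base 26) ea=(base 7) 1043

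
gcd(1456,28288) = 208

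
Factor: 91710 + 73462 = 2^2 * 7^1 * 17^1 * 347^1 = 165172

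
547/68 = 8 + 3/68 ≈ 8.04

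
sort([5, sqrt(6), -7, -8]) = [-8, -7, sqrt(6), 5]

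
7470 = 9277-1807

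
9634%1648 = 1394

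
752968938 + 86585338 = 839554276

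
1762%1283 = 479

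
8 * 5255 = 42040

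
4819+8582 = 13401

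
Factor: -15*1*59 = -1*3^1*5^1*59^1 = -885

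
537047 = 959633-422586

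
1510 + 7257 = 8767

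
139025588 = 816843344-677817756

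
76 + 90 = 166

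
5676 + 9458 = 15134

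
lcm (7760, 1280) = 124160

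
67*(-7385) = -494795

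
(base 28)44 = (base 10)116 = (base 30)3q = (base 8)164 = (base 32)3k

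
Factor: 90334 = 2^1*31^2*47^1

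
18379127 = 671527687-653148560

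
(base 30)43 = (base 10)123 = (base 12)a3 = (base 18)6f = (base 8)173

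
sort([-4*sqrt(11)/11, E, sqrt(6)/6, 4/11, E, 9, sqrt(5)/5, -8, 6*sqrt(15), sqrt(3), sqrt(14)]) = [-8, -4*sqrt(11)/11, 4/11, sqrt(6)/6, sqrt(5)/5, sqrt(3), E, E, sqrt(14), 9, 6*sqrt(15)]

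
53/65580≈0.000808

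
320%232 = 88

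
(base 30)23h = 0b11101110011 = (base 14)9a3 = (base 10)1907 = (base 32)1rj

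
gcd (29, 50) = 1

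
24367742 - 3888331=20479411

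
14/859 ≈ 0.0163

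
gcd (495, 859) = 1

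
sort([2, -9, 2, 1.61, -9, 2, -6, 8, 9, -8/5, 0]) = [-9, -9, -6, -8/5, 0, 1.61, 2, 2, 2, 8, 9]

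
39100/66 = 19550/33 ≈ 592.42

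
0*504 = 0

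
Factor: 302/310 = 5^ (-1) * 31^ (-1) * 151^1 = 151/155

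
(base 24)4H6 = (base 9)3650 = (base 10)2718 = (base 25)48I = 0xA9E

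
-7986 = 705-8691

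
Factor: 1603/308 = 2^ (-2) * 11^ (-1) * 229^1 = 229/44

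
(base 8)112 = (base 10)74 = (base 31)2c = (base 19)3h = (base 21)3b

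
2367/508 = 4 + 335/508 ≈ 4.66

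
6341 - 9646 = -3305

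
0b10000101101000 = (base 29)a4q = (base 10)8552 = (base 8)20550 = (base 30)9f2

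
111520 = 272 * 410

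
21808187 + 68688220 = 90496407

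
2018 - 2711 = -693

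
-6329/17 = -372 - 5/17 ≈ -372.29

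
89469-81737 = 7732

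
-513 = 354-867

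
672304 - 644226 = 28078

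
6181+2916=9097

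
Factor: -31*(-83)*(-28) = -1*2^2*7^1*31^1*83^1 = -72044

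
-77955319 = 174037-78129356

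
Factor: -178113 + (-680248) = -1*7^1*47^1*2609^1 = -858361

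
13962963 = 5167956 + 8795007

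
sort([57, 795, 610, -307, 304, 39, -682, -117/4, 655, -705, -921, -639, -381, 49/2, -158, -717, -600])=[-921, -717, -705, -682, -639, -600, -381, -307, -158, -117/4, 49/2, 39, 57, 304, 610, 655, 795]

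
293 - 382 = -89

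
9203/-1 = -9203 = -9203.00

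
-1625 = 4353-5978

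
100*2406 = 240600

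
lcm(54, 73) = 3942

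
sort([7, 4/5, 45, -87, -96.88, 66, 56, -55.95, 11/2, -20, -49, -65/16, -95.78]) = [-96.88, -95.78, -87, -55.95, -49, -20, -65/16, 4/5, 11/2, 7, 45, 56, 66]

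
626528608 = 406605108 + 219923500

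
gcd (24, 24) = 24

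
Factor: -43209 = -1*3^2*4801^1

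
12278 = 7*1754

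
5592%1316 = 328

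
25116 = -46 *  (-546)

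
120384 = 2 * 60192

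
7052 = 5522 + 1530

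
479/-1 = -479 = -479.00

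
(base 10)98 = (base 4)1202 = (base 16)62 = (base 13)77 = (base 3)10122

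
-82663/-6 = 13777 + 1/6 ≈ 13777.17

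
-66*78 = -5148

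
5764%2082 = 1600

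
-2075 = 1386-3461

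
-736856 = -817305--80449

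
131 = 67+64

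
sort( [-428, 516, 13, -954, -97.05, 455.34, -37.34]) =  [-954, -428, -97.05, -37.34, 13, 455.34, 516]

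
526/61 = 8 + 38/61 ≈ 8.62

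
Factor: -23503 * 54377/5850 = -1 * 2^(-1) * 3^(-2) * 5^(-2) * 13^(-1) * 19^1 * 1237^1 * 54377^1 = -1278022631/5850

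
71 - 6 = 65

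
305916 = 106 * 2886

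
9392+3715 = 13107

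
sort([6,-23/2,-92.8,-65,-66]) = [-92.8,-66,-65,-23/2,6]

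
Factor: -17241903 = -1*3^4*7^1*47^1*647^1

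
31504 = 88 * 358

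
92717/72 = 1287 + 53/72 ≈ 1287.74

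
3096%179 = 53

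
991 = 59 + 932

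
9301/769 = 12+73/769 ≈ 12.09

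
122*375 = 45750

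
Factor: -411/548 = -1 * 2^(-2) * 3^1 = -3/4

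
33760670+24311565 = 58072235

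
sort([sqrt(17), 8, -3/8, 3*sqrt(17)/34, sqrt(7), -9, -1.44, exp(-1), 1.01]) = [-9, -1.44, -3/8, 3*sqrt(17)/34, exp(-1), 1.01, sqrt(7), sqrt(17), 8]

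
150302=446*337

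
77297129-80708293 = -3411164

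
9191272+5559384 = 14750656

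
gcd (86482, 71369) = 1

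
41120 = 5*8224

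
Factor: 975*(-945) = -1*3^4*5^3*7^1*13^1 = -921375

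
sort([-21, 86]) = [-21, 86]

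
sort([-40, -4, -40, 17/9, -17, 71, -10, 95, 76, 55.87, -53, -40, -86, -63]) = [-86, -63, -53, -40, -40, -40, -17, -10, -4, 17/9, 55.87, 71, 76, 95]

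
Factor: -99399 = -1*3^1*17^1*1949^1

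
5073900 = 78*65050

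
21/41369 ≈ 0.000508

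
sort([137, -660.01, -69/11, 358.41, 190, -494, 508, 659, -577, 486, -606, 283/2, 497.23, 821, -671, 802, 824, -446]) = [-671, -660.01, -606, -577, -494, -446, -69/11, 137, 283/2, 190, 358.41, 486, 497.23, 508, 659, 802, 821, 824]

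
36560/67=545 + 45/67 ≈ 545.67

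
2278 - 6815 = -4537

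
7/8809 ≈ 0.000795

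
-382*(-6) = 2292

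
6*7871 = 47226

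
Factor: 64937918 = 2^1*967^1*33577^1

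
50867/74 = 687 + 29/74 ≈ 687.39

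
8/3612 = 2/903≈0.00221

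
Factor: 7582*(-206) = -1*2^2*17^1*103^1*223^1 = -1561892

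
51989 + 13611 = 65600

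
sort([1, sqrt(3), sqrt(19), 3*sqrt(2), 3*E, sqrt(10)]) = [1, sqrt(3), sqrt(10), 3*sqrt(2), sqrt(19), 3*E]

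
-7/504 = -1/72 ≈ -0.0139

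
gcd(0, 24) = 24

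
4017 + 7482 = 11499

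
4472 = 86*52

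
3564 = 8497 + -4933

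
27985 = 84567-56582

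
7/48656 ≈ 0.000144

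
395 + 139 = 534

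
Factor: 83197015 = 5^1 * 11^1 * 53^1 * 28541^1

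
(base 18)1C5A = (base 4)2121130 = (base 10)9820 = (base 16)265C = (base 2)10011001011100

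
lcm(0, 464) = 0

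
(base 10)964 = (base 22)1li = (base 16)3c4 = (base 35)rj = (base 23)1il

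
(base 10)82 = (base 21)3j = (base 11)75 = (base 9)101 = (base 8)122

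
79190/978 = 39595/489 ≈ 80.97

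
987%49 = 7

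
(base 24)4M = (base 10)118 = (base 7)226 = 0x76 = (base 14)86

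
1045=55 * 19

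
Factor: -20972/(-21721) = 2^2*7^1*29^(-1) = 28/29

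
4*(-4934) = -19736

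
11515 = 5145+6370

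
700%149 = 104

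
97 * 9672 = 938184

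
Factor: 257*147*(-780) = -1*2^2*3^2*5^1*7^2*13^1*257^1 = -29467620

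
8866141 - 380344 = 8485797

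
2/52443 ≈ 0.0000381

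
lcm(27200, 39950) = 1278400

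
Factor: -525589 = -1*17^1*43^1*719^1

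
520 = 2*260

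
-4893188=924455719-929348907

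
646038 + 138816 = 784854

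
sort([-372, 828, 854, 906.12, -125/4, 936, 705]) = [-372, -125/4, 705, 828, 854, 906.12, 936]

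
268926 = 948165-679239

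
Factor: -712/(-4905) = 2^3*3^(-2)*5^(-1)*89^1*109^(-1)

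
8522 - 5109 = 3413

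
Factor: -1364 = -1*2^2*11^1*31^1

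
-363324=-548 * 663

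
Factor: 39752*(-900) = -1*2^5*3^2*5^2*4969^1 = -35776800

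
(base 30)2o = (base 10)84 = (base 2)1010100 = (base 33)2i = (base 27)33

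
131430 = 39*3370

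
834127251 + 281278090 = 1115405341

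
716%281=154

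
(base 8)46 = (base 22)1g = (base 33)15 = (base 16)26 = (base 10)38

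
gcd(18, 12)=6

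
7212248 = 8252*874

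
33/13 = 2 + 7/13 ≈ 2.54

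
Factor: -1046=-1*2^1*523^1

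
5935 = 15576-9641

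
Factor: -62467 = -1 * 62467^1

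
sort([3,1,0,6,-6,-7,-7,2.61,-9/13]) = [-7,-7,-6,-9/13,0,1,2.61,3,6]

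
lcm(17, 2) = 34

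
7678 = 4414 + 3264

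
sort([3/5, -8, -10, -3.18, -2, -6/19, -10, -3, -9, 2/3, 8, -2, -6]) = [-10, -10, -9, -8, -6, -3.18, -3, -2, -2, -6/19, 3/5, 2/3, 8]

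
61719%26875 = 7969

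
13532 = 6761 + 6771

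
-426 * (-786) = 334836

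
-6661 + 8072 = 1411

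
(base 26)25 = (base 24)29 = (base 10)57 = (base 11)52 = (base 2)111001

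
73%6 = 1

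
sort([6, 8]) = [6, 8]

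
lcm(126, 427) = 7686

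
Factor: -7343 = -1*7^1*1049^1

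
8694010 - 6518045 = 2175965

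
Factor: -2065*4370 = -1*2^1*5^2*7^1*19^1*23^1*59^1 = -9024050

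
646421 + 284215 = 930636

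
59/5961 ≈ 0.00990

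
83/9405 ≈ 0.00883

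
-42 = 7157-7199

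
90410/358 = 252+97/179 ≈ 252.54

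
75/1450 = 3/58 ≈ 0.0517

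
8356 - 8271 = 85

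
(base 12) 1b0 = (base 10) 276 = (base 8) 424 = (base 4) 10110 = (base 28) 9o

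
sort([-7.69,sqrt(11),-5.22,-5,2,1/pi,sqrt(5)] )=[-7.69,-5.22,-5,1/pi,2,sqrt(5),sqrt(11)] 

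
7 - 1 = 6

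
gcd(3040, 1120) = 160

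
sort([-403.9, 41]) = [-403.9, 41]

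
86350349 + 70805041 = 157155390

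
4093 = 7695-3602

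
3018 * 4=12072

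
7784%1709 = 948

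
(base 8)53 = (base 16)2b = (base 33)1a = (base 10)43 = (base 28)1f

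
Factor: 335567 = 335567^1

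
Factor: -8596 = -1*2^2*7^1*307^1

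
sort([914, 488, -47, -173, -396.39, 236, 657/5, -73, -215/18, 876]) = [-396.39, -173, -73, -47, -215/18, 657/5, 236, 488, 876, 914]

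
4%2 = 0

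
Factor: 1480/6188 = 2^1 * 5^1 * 7^ (-1) * 13^ (-1) * 17^ (-1) * 37^1 = 370/1547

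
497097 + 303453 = 800550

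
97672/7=13953 + 1/7 ≈ 13953.14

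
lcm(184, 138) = 552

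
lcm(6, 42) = 42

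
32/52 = 8/13 ≈ 0.615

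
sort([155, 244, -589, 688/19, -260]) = [-589, -260, 688/19, 155, 244]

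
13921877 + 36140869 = 50062746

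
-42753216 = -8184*5224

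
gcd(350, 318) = 2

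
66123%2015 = 1643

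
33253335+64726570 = 97979905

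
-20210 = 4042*(-5)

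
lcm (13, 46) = 598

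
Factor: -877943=-1 * 11^1 * 79813^1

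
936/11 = 85 + 1/11 ≈ 85.09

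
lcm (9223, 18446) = 18446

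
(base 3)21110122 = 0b1010101000100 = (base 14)1dac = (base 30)61e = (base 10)5444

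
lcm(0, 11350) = 0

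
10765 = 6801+3964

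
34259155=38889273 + -4630118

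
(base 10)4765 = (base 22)9id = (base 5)123030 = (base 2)1001010011101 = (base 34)445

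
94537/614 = 153 + 595/614 ≈ 153.97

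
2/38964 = 1/19482 ≈ 0.0000513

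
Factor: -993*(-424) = 2^3*3^1*53^1*331^1 = 421032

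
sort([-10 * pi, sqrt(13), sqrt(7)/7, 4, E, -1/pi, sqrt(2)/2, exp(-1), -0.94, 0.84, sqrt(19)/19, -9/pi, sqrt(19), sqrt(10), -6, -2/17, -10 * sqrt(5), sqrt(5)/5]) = [-10 * pi, -10 * sqrt(5), -6, -9/pi, -0.94, -1/pi, -2/17, sqrt(19)/19, exp(-1), sqrt(7)/7, sqrt(5)/5, sqrt(2)/2, 0.84, E, sqrt(10), sqrt(13), 4, sqrt(19)]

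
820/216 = 205/54 ≈ 3.80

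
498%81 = 12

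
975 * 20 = 19500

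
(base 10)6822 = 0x1aa6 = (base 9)10320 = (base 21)f9i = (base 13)314a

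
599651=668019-68368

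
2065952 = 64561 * 32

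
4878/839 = 5+683/839 ≈ 5.81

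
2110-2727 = -617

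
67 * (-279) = -18693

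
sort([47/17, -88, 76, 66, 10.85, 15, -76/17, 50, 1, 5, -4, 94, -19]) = [-88, -19, -76/17, -4, 1, 47/17, 5, 10.85, 15, 50, 66, 76, 94]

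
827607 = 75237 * 11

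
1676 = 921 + 755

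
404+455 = 859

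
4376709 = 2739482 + 1637227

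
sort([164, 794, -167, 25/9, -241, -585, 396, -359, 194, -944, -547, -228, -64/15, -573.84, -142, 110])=[-944, -585, -573.84, -547, -359, -241, -228, -167, -142, -64/15, 25/9, 110, 164, 194, 396, 794]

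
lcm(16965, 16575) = 1442025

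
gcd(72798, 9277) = 1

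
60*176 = 10560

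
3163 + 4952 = 8115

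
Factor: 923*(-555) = -1*3^1*5^1*13^1*37^1*71^1 = -512265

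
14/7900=7/3950 ≈ 0.00177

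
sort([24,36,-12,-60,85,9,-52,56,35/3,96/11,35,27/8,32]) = [-60,-52,-12,27/8,96/11,9,35/3,24,32,35,36,56,85]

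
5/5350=1/1070 ≈ 0.000935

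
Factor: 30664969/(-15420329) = -1*15420329^(-1)*30664969^1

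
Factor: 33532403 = 33532403^1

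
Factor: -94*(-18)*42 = 2^3*3^3*7^1*47^1 = 71064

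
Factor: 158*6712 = 2^4*79^1*839^1 = 1060496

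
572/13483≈0.0424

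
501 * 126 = 63126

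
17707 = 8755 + 8952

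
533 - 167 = 366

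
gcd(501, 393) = 3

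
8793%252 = 225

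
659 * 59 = 38881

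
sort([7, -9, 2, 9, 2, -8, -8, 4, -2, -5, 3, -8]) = [-9, -8, -8, -8, -5, -2, 2, 2, 3, 4, 7, 9]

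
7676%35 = 11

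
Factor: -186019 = -1*186019^1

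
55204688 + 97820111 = 153024799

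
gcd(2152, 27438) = 538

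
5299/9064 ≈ 0.585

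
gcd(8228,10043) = 121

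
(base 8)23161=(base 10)9841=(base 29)bka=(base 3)111111111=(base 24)h21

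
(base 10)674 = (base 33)ke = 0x2a2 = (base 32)l2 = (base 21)1b2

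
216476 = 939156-722680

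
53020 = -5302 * (-10)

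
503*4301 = 2163403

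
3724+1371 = 5095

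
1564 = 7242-5678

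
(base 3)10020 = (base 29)30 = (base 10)87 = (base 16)57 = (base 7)153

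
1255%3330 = 1255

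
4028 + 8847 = 12875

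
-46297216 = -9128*5072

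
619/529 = 1 + 90/529 ≈ 1.17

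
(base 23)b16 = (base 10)5848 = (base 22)c1i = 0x16d8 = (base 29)6rj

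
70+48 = 118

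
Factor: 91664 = 2^4*17^1*337^1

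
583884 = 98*5958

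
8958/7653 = 2986/2551 ≈ 1.17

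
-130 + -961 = -1091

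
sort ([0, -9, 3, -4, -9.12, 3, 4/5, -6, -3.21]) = [-9.12, -9, -6, -4, -3.21, 0, 4/5, 3, 3]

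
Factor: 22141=7^1*3163^1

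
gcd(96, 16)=16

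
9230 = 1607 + 7623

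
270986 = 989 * 274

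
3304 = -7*(-472)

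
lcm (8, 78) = 312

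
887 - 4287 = -3400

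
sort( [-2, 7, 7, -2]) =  [-2, -2, 7, 7]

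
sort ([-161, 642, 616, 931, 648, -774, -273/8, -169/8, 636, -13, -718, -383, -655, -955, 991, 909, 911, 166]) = [-955, -774, -718, -655, -383, -161, -273/8, -169/8, -13, 166, 616, 636, 642, 648, 909, 911, 931, 991]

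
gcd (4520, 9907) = 1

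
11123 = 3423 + 7700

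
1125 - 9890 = -8765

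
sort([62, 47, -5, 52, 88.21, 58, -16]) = [-16, -5, 47, 52, 58, 62, 88.21]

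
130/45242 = 65/22621 ≈ 0.00287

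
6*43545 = 261270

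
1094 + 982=2076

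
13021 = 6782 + 6239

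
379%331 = 48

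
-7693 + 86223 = 78530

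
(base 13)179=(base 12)1a5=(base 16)10d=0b100001101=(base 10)269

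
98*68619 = 6724662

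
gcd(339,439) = 1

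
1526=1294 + 232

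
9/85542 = 3/28514 ≈ 0.000105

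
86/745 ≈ 0.115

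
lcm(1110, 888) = 4440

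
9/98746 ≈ 0.0000911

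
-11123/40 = -278 - 3/40 ≈ -278.08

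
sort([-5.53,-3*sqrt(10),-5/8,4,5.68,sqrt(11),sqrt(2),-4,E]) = [-3*sqrt(10),-5.53,-4,-5/8,sqrt(2),E,sqrt(11),4,5.68]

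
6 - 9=-3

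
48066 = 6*8011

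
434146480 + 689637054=1123783534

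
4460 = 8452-3992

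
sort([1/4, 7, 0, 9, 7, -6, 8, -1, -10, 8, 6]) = [-10, -6, -1, 0, 1/4, 6, 7, 7, 8, 8, 9]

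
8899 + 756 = 9655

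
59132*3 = 177396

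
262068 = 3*87356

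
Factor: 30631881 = 3^1 * 7^1 * 977^1 * 1493^1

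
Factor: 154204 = 2^2*19^1*2029^1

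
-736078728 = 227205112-963283840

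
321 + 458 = 779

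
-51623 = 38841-90464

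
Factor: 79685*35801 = 5^1*15937^1*35801^1 = 2852802685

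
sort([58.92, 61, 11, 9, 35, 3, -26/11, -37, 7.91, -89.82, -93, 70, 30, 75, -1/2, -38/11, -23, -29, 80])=[-93, -89.82, -37, -29, -23, -38/11, -26/11, -1/2, 3, 7.91, 9, 11, 30, 35, 58.92, 61, 70, 75, 80]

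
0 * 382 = 0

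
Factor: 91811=91811^1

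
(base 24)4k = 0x74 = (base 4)1310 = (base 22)56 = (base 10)116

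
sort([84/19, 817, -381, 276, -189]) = [-381, -189, 84/19, 276, 817]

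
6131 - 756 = 5375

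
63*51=3213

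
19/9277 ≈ 0.00205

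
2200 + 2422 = 4622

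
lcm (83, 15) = 1245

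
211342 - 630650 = -419308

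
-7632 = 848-8480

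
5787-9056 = -3269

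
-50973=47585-98558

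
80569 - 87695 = -7126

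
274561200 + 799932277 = 1074493477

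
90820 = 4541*20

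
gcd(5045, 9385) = 5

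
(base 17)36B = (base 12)698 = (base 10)980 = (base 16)3D4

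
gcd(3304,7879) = 1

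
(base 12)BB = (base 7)263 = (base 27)58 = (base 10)143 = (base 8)217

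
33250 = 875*38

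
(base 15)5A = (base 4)1111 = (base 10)85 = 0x55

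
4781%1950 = 881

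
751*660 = 495660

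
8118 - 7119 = 999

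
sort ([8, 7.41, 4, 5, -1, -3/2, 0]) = [-3/2, -1, 0, 4, 5, 7.41, 8]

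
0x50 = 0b1010000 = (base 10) 80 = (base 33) 2e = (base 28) 2o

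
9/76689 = 1/8521 ≈ 0.000117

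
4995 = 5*999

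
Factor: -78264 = -1*2^3*3^2*1087^1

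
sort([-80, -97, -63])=[-97, -80, -63]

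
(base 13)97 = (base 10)124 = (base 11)103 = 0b1111100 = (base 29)48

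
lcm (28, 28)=28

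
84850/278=305 + 30/139 ≈ 305.22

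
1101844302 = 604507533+497336769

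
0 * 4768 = 0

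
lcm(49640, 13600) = 992800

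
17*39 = 663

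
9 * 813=7317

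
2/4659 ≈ 0.000429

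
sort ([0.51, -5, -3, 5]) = [-5, -3, 0.51, 5]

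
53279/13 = 4098 + 5/13≈4098.38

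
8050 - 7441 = 609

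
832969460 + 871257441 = 1704226901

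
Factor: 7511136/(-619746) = -1 * 2^4 * 78241^1 * 103291^(-1) = -1251856/103291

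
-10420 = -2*5210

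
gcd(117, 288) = 9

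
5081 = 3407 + 1674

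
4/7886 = 2/3943 ≈ 0.000507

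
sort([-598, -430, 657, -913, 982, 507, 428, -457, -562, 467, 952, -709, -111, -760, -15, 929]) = [-913, -760, -709, -598, -562, -457, -430, -111, -15, 428, 467, 507, 657, 929, 952, 982]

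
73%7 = 3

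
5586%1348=194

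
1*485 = 485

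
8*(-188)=-1504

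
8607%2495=1122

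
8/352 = 1/44 ≈ 0.0227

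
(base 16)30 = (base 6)120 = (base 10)48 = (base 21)26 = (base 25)1n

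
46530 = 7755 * 6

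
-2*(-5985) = 11970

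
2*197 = 394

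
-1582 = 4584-6166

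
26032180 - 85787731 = -59755551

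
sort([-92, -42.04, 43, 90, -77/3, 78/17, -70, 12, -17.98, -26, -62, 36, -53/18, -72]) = [-92, -72, -70, -62, -42.04, -26, -77/3, -17.98, -53/18, 78/17, 12, 36, 43, 90]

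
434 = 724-290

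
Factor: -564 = -1*2^2*3^1*47^1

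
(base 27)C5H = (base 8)21304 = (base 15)2985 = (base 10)8900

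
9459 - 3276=6183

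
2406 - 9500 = -7094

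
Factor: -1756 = -1 * 2^2 * 439^1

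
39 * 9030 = 352170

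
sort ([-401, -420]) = [-420, -401]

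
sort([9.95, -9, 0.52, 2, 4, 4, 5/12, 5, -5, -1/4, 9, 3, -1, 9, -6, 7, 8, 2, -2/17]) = [-9, -6, -5, -1, -1/4, -2/17, 5/12, 0.52, 2, 2, 3, 4, 4, 5, 7, 8, 9, 9, 9.95]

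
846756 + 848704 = 1695460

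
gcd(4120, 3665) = 5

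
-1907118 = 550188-2457306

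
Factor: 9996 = 2^2*3^1*7^2*17^1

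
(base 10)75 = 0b1001011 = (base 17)47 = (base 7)135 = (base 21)3c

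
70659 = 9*7851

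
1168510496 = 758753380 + 409757116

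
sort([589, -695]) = [-695, 589]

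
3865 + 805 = 4670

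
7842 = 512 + 7330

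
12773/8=1596 + 5/8≈1596.63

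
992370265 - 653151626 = 339218639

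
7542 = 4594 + 2948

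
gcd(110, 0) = 110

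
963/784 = 1 + 179/784 ≈ 1.23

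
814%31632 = 814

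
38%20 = 18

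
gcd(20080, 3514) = 502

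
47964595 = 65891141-17926546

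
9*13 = 117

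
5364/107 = 50 + 14/107 ≈ 50.13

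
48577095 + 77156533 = 125733628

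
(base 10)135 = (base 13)a5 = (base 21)69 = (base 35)3u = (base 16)87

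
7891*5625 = 44386875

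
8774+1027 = 9801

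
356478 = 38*9381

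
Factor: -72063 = -1*3^3*17^1*157^1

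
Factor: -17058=-1*2^1*3^1*2843^1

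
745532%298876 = 147780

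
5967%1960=87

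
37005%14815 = 7375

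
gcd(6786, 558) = 18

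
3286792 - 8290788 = -5003996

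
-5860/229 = -25 - 135/229 ≈ -25.59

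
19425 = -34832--54257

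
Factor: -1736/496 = -1 * 2^(-1) * 7^1 = -7/2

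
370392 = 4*92598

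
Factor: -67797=-1*3^7*31^1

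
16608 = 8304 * 2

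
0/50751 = 0 = 0.00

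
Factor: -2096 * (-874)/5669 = 2^5 * 19^1 * 23^1 * 131^1 * 5669^(-1) = 1831904/5669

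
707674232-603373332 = 104300900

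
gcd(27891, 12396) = 3099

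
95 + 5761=5856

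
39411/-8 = -4926 - 3/8 ≈ -4926.38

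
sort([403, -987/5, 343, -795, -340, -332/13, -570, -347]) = [-795, -570, -347, -340, -987/5, -332/13, 343, 403]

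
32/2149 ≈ 0.0149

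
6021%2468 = 1085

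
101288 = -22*(-4604)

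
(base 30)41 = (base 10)121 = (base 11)100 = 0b1111001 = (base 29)45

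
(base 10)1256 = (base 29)1e9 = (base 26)1m8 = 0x4e8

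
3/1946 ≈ 0.00154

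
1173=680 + 493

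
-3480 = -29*120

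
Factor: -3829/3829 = -1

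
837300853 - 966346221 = -129045368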